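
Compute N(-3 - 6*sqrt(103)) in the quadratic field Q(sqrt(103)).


N(a + b*sqrt(d)) = a^2 - d*b^2
= (-3)^2 - (103)*(-6)^2
= 9 - 3708
= -3699

-3699


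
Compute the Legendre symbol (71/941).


p = 941 is prime, so compute (71/941) with the reciprocity algorithm (Jacobi-symbol steps: pull out 2s via (2/n), flip via reciprocity, reduce):
  reciprocity: (71/941) -> +(941/71)
  reduce: (18/71)
  pull out 2: (2/71) = +1  (since 71 mod 8 = 7)
  reciprocity: (9/71) -> +(71/9)
  reduce: (8/9)
  pull out 2: (2/9) = +1  (since 9 mod 8 = 1)
  pull out 2: (2/9) = +1  (since 9 mod 8 = 1)
  pull out 2: (2/9) = +1  (since 9 mod 8 = 1)
  (1/9) = 1
Product of signs = 1
(71/941) = 1

1


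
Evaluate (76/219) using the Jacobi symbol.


Compute (76/219) via quadratic reciprocity:
  pull out 2: (2/219) = -1  (since 219 mod 8 = 3)
  pull out 2: (2/219) = -1  (since 219 mod 8 = 3)
  reciprocity: (19/219) -> -(219/19)
  reduce: (10/19)
  pull out 2: (2/19) = -1  (since 19 mod 8 = 3)
  reciprocity: (5/19) -> +(19/5)
  reduce: (4/5)
  pull out 2: (2/5) = -1  (since 5 mod 8 = 5)
  pull out 2: (2/5) = -1  (since 5 mod 8 = 5)
  (1/5) = 1
Product of signs = 1

1


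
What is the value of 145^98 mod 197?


p = 197 is prime and the exponent is (p-1)/2 = 98, so by Euler's criterion 145^98 = (145/197) = +1 or -1 mod 197.
Compute by square-and-multiply:
  98 = 64 + 32 + 2 (binary 1100010)
  Repeated squaring mod 197: 145^1 = 145, 145^2 = 143, 145^4 = 158, 145^8 = 142, 145^16 = 70, 145^32 = 172, 145^64 = 34
  145^98 = 145^64 * 145^32 * 145^2 = 34 * 172 * 143 mod 197
    34 * 172 = 5848 = 135 mod 197
    135 * 143 = 19305 = 196 mod 197
  145^98 = 196 mod 197
Result 196 = p - 1 = -1 mod 197: 145 is a quadratic non-residue mod 197. As a residue in [0, p-1] the value is 196.
145^98 mod 197 = 196

196


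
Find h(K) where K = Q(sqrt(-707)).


K = Q(sqrt(-707)). d mod 4 = 1, so D = disc(K) = d = -707
h(K) equals the number of primitive reduced positive-definite forms (a, b, c) = a*x^2 + b*x*y + c*y^2 with b^2 - 4ac = D,
where reduced means |b| <= a <= c, with b >= 0 whenever |b| = a or a = c, and primitive means gcd(a, b, c) = 1.
Reduced forces 3a^2 <= |D| = 707, so 1 <= a <= 15; b must have the parity of D, and c = (b^2 - D)/(4a) must be an integer >= a.
Enumerate a = 1..15, b in [-a, a]:
  a=1: (1, 1, 177)  [1]
  a=2: none
  a=3: (3, -1, 59), (3, 1, 59)  [2]
  a=4..6: none
  a=7: (7, 7, 27)  [1]
  a=8: none
  a=9: (9, -7, 21), (9, 7, 21)  [2]
  a=10..15: none
Total reduced forms: 1 + 2 + 1 + 2 = 6
h = 6

6


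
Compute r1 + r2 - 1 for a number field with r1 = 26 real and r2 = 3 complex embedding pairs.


By Dirichlet's unit theorem:
rank = r1 + r2 - 1
= 26 + 3 - 1
= 28

28


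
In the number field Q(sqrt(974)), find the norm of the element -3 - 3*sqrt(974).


N(a + b*sqrt(d)) = a^2 - d*b^2
= (-3)^2 - (974)*(-3)^2
= 9 - 8766
= -8757

-8757


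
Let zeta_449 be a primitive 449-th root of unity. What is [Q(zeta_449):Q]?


The degree equals Euler's totient phi(449).
449 = 449
phi(449) = 448

448


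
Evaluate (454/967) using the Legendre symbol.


p = 967 is prime, so compute (454/967) with the reciprocity algorithm (Jacobi-symbol steps: pull out 2s via (2/n), flip via reciprocity, reduce):
  pull out 2: (2/967) = +1  (since 967 mod 8 = 7)
  reciprocity: (227/967) -> -(967/227)
  reduce: (59/227)
  reciprocity: (59/227) -> -(227/59)
  reduce: (50/59)
  pull out 2: (2/59) = -1  (since 59 mod 8 = 3)
  reciprocity: (25/59) -> +(59/25)
  reduce: (9/25)
  reciprocity: (9/25) -> +(25/9)
  reduce: (7/9)
  reciprocity: (7/9) -> +(9/7)
  reduce: (2/7)
  pull out 2: (2/7) = +1  (since 7 mod 8 = 7)
  (1/7) = 1
Product of signs = -1
(454/967) = -1

-1


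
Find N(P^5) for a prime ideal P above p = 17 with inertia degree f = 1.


N(P^a) = p^(a*f)
= 17^(5*1)
= 17^5
= 1419857

1419857


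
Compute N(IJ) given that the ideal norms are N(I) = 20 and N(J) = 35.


N(IJ) = N(I) * N(J)
= 20 * 35
= 700

700


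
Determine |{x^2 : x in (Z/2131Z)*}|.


For prime p, the number of non-zero quadratic residues is (p-1)/2.
= (2131-1)/2
= 1065

1065


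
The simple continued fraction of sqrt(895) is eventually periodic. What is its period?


Run the CF algorithm for sqrt(895).
a_0 = floor(sqrt(895)) = 29; set m_0=0, q_0=1.
Recurrence: m' = q*a - m,  q' = (d - m'^2)/q,  a' = floor((a_0 + m')/q').
  step 1: m=29, q=54, a=1
  step 2: m=25, q=5, a=10
  step 3: m=25, q=54, a=1
  step 4: m=29, q=1, a=58
a_4 = 2*a_0 = 58, so the period closes here.
sqrt(895) = [29; 1, 10, 1, 58]
Period length = 4

4


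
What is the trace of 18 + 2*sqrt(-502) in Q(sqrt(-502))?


Tr(a + b*sqrt(d)) = (a + b*sqrt(d)) + (a - b*sqrt(d)) = 2a
= 2 * (18)
= 36

36


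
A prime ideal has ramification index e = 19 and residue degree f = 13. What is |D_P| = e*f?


|D_P| = e * f
= 19 * 13
= 247

247


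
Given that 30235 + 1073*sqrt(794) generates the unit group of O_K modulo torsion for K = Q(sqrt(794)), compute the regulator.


epsilon = 30235 + 1073*sqrt(794)
= 60470.0000
R = ln(60470.0000)
= 11.0099

11.0099


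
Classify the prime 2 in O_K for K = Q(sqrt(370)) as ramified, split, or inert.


K = Q(sqrt(370)). Since d mod 4 = 2, disc(K) = 1480.
Check p | disc: 1480 mod 2 = 0.
p divides disc, so p ramifies: (p) = P^2 with e=2, f=1, g=1.
Therefore p is ramified.

ramified


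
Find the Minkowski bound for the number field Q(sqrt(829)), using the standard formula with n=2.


d = 829, d mod 4 = 1, so disc(K) = d = 829; |disc(K)| = 829
Real quadratic field, so n = 2, s = r2 = 0, r1 = 2
M = (n!/n^n) * (4/pi)^s * sqrt(|disc(K)|) = (2!/2^2) * (4/pi)^0 * sqrt(829)
= 0.5 * 1.000000 * 28.792360
= 14.3962

14.3962


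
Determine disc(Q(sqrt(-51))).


For K = Q(sqrt(d)) with d squarefree: disc(K) = d if d = 1 mod 4, and disc(K) = 4d if d = 2 or 3 mod 4.
Here d = -51, and d mod 4 = 1.
d = 1 mod 4 (O_K = Z[(1+sqrt(d))/2]), so disc(K) = d = -51

-51


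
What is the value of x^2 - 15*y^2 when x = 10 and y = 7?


x^2 - d*y^2
= 10^2 - 15*7^2
= 100 - 735
= -635

-635


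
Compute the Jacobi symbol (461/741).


Compute (461/741) via quadratic reciprocity:
  reciprocity: (461/741) -> +(741/461)
  reduce: (280/461)
  pull out 2: (2/461) = -1  (since 461 mod 8 = 5)
  pull out 2: (2/461) = -1  (since 461 mod 8 = 5)
  pull out 2: (2/461) = -1  (since 461 mod 8 = 5)
  reciprocity: (35/461) -> +(461/35)
  reduce: (6/35)
  pull out 2: (2/35) = -1  (since 35 mod 8 = 3)
  reciprocity: (3/35) -> -(35/3)
  reduce: (2/3)
  pull out 2: (2/3) = -1  (since 3 mod 8 = 3)
  (1/3) = 1
Product of signs = 1

1


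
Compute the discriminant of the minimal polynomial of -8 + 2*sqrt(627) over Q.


The element -8 + 2*sqrt(627) has minimal polynomial:
x^2 + 16*x - 2444
Discriminant = (16)^2 - 4*(-2444)
= 256 + 9776
= 10032

10032


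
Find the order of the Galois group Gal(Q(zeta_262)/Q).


|Gal(Q(zeta_262)/Q)| = phi(262)
= 130

130


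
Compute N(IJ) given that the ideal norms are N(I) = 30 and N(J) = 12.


N(IJ) = N(I) * N(J)
= 30 * 12
= 360

360


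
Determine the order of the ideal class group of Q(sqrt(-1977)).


K = Q(sqrt(-1977)). d mod 4 = 3, so D = disc(K) = 4d = -7908
h(K) equals the number of primitive reduced positive-definite forms (a, b, c) = a*x^2 + b*x*y + c*y^2 with b^2 - 4ac = D,
where reduced means |b| <= a <= c, with b >= 0 whenever |b| = a or a = c, and primitive means gcd(a, b, c) = 1.
Reduced forces 3a^2 <= |D| = 7908, so 1 <= a <= 51; b must have the parity of D, and c = (b^2 - D)/(4a) must be an integer >= a.
Enumerate a = 1..51, b in [-a, a]:
  a=1: (1, 0, 1977)  [1]
  a=2: (2, 2, 989)  [1]
  a=3: (3, 0, 659)  [1]
  a=4..5: none
  a=6: (6, 6, 331)  [1]
  a=7: (7, -4, 283), (7, 4, 283)  [2]
  a=8..10: none
  a=11: (11, -10, 182), (11, 10, 182)  [2]
  a=12: none
  a=13: (13, -10, 154), (13, 10, 154)  [2]
  a=14: (14, -10, 143), (14, 10, 143)  [2]
  a=15..20: none
  a=21: (21, -18, 98), (21, 18, 98)  [2]
  a=22: (22, -10, 91), (22, 10, 91)  [2]
  a=23: (23, -2, 86), (23, 2, 86)  [2]
  a=24..25: none
  a=26: (26, -10, 77), (26, 10, 77)  [2]
  a=27..28: none
  a=29: (29, -26, 74), (29, 26, 74)  [2]
  a=30: none
  a=31: (31, -20, 67), (31, 20, 67)  [2]
  a=32: none
  a=33: (33, -12, 61), (33, 12, 61)  [2]
  a=34..36: none
  a=37: (37, -26, 58), (37, 26, 58)  [2]
  a=38: none
  a=39: (39, -36, 59), (39, 36, 59)  [2]
  a=40: none
  a=41: (41, -28, 53), (41, 28, 53)  [2]
  a=42: (42, -18, 49), (42, 18, 49)  [2]
  a=43: (43, -2, 46), (43, 2, 46)  [2]
  a=44..51: none
Total reduced forms: 1 + 1 + 1 + 1 + 2 + 2 + 2 + 2 + 2 + 2 + 2 + 2 + 2 + 2 + 2 + 2 + 2 + 2 + 2 + 2 = 36
h = 36

36


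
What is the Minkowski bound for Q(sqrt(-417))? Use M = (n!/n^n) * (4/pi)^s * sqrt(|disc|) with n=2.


d = -417, d mod 4 = 3, so disc(K) = 4d = -1668; |disc(K)| = 1668
Imaginary quadratic field, so n = 2, s = r2 = 1, r1 = 0
M = (n!/n^n) * (4/pi)^s * sqrt(|disc(K)|) = (2!/2^2) * (4/pi)^1 * sqrt(1668)
= 0.5 * 1.273240 * 40.841156
= 26.0003

26.0003


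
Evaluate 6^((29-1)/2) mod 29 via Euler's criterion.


p = 29 is prime and the exponent is (p-1)/2 = 14, so by Euler's criterion 6^14 = (6/29) = +1 or -1 mod 29.
Compute by square-and-multiply:
  14 = 8 + 4 + 2 (binary 1110)
  Repeated squaring mod 29: 6^1 = 6, 6^2 = 7, 6^4 = 20, 6^8 = 23
  6^14 = 6^8 * 6^4 * 6^2 = 23 * 20 * 7 mod 29
    23 * 20 = 460 = 25 mod 29
    25 * 7 = 175 = 1 mod 29
  6^14 = 1 mod 29
Result 1: 6 is a quadratic residue mod 29.
6^14 mod 29 = 1

1


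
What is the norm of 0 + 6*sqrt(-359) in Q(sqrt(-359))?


N(a + b*sqrt(d)) = a^2 - d*b^2
= (0)^2 - (-359)*(6)^2
= 0 + 12924
= 12924

12924


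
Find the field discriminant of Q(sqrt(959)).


For K = Q(sqrt(d)) with d squarefree: disc(K) = d if d = 1 mod 4, and disc(K) = 4d if d = 2 or 3 mod 4.
Here d = 959, and d mod 4 = 3.
d = 3 mod 4, not 1 (O_K = Z[sqrt(d)]), so disc(K) = 4d = 4 * (959) = 3836

3836


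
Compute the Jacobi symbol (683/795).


Compute (683/795) via quadratic reciprocity:
  reciprocity: (683/795) -> -(795/683)
  reduce: (112/683)
  pull out 2: (2/683) = -1  (since 683 mod 8 = 3)
  pull out 2: (2/683) = -1  (since 683 mod 8 = 3)
  pull out 2: (2/683) = -1  (since 683 mod 8 = 3)
  pull out 2: (2/683) = -1  (since 683 mod 8 = 3)
  reciprocity: (7/683) -> -(683/7)
  reduce: (4/7)
  pull out 2: (2/7) = +1  (since 7 mod 8 = 7)
  pull out 2: (2/7) = +1  (since 7 mod 8 = 7)
  (1/7) = 1
Product of signs = 1

1


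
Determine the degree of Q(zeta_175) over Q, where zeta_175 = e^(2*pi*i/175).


The degree equals Euler's totient phi(175).
175 = 5^2 * 7
phi(175) = 120

120


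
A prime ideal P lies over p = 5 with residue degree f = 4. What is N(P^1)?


N(P^a) = p^(a*f)
= 5^(1*4)
= 5^4
= 625

625


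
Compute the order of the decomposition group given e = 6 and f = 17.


|D_P| = e * f
= 6 * 17
= 102

102


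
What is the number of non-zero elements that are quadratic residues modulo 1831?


For prime p, the number of non-zero quadratic residues is (p-1)/2.
= (1831-1)/2
= 915

915


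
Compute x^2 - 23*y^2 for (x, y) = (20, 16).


x^2 - d*y^2
= 20^2 - 23*16^2
= 400 - 5888
= -5488

-5488


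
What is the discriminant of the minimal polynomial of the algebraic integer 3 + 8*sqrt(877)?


The element 3 + 8*sqrt(877) has minimal polynomial:
x^2 - 6*x - 56119
Discriminant = (-6)^2 - 4*(-56119)
= 36 + 224476
= 224512

224512


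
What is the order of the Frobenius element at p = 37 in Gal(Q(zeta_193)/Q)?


The Frobenius at p in Gal(Q(zeta_n)/Q) = (Z/nZ)* is the class of p, so its order is ord_193(37), the smallest k >= 1 with 37^k = 1 mod 193.
n = 193 = 193, phi(193) = 192; the order divides phi(n).
Divisors of 192: 1, 2, 3, 4, 6, 8, 12, 16, 24, 32, 48, 64, 96, 192
Repeated squaring mod 193: 37^1 = 37, 37^2 = 18, 37^4 = 131, 37^8 = 177, 37^16 = 63, 37^32 = 109, 37^64 = 108, 37^128 = 84
Test divisors in increasing order:
  k=1: 37^1 = 37 mod 193
  k=2: 37^2 = 18 mod 193
  k=3: 37^3 = 18 * 37 = 87 mod 193
  k=4: 37^4 = 131 mod 193
  k=6: 37^6 = 131 * 18 = 42 mod 193
  k=8: 37^8 = 177 mod 193
  k=12: 37^12 = 177 * 131 = 27 mod 193
  k=16: 37^16 = 63 mod 193
  k=24: 37^24 = 63 * 177 = 150 mod 193
  k=32: 37^32 = 109 mod 193
  k=48: 37^48 = 109 * 63 = 112 mod 193
  k=64: 37^64 = 108 mod 193
  k=96: 37^96 = 108 * 109 = 192 mod 193
  k=192: 37^192 = 84 * 108 = 1 mod 193  <- first divisor giving 1
Order = 192

192


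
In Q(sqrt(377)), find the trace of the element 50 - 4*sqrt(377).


Tr(a + b*sqrt(d)) = (a + b*sqrt(d)) + (a - b*sqrt(d)) = 2a
= 2 * (50)
= 100

100


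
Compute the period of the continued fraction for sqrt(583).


Run the CF algorithm for sqrt(583).
a_0 = floor(sqrt(583)) = 24; set m_0=0, q_0=1.
Recurrence: m' = q*a - m,  q' = (d - m'^2)/q,  a' = floor((a_0 + m')/q').
  step 1: m=24, q=7, a=6
  step 2: m=18, q=37, a=1
  step 3: m=19, q=6, a=7
  step 4: m=23, q=9, a=5
  step 5: m=22, q=11, a=4
  step 6: m=22, q=9, a=5
  step 7: m=23, q=6, a=7
  step 8: m=19, q=37, a=1
  step 9: m=18, q=7, a=6
  step 10: m=24, q=1, a=48
a_10 = 2*a_0 = 48, so the period closes here.
sqrt(583) = [24; 6, 1, 7, 5, 4, 5, 7, 1, 6, 48]
Period length = 10

10


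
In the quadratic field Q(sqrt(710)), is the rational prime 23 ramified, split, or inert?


K = Q(sqrt(710)). Since d mod 4 = 2, disc(K) = 2840.
Check p | disc: 2840 mod 23 = 11.
p does not divide disc. Compute Legendre symbol (d/p):
20^((23-1)/2) mod 23 = -1
(d/p) = -1, so p is inert: (p) stays prime with e=1, f=2, g=1.
Therefore p is inert.

inert


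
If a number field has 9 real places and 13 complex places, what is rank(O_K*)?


By Dirichlet's unit theorem:
rank = r1 + r2 - 1
= 9 + 13 - 1
= 21

21


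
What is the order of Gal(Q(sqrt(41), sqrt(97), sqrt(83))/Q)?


The 3 square roots of distinct primes are multiplicatively independent over Q,
so [K:Q] = 2^3 and Gal(K/Q) is isomorphic to (Z/2Z)^3.
|Gal| = 2^3 = 8

8


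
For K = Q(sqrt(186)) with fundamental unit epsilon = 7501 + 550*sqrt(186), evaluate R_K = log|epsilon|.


epsilon = 7501 + 550*sqrt(186)
= 15001.9999
R = ln(15001.9999)
= 9.6159

9.6159


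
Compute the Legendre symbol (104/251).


p = 251 is prime, so compute (104/251) with the reciprocity algorithm (Jacobi-symbol steps: pull out 2s via (2/n), flip via reciprocity, reduce):
  pull out 2: (2/251) = -1  (since 251 mod 8 = 3)
  pull out 2: (2/251) = -1  (since 251 mod 8 = 3)
  pull out 2: (2/251) = -1  (since 251 mod 8 = 3)
  reciprocity: (13/251) -> +(251/13)
  reduce: (4/13)
  pull out 2: (2/13) = -1  (since 13 mod 8 = 5)
  pull out 2: (2/13) = -1  (since 13 mod 8 = 5)
  (1/13) = 1
Product of signs = -1
(104/251) = -1

-1


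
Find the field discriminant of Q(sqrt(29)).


For K = Q(sqrt(d)) with d squarefree: disc(K) = d if d = 1 mod 4, and disc(K) = 4d if d = 2 or 3 mod 4.
Here d = 29, and d mod 4 = 1.
d = 1 mod 4 (O_K = Z[(1+sqrt(d))/2]), so disc(K) = d = 29

29


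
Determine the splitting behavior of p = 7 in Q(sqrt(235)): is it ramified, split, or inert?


K = Q(sqrt(235)). Since d mod 4 = 3, disc(K) = 940.
Check p | disc: 940 mod 7 = 2.
p does not divide disc. Compute Legendre symbol (d/p):
4^((7-1)/2) mod 7 = 1
(d/p) = 1, so p splits: (p) = P*P' with e=1, f=1, g=2.
Therefore p is split.

split


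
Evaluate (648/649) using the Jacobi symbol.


Compute (648/649) via quadratic reciprocity:
  pull out 2: (2/649) = +1  (since 649 mod 8 = 1)
  pull out 2: (2/649) = +1  (since 649 mod 8 = 1)
  pull out 2: (2/649) = +1  (since 649 mod 8 = 1)
  reciprocity: (81/649) -> +(649/81)
  reduce: (1/81)
  (1/81) = 1
Product of signs = 1

1


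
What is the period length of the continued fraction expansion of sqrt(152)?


Run the CF algorithm for sqrt(152).
a_0 = floor(sqrt(152)) = 12; set m_0=0, q_0=1.
Recurrence: m' = q*a - m,  q' = (d - m'^2)/q,  a' = floor((a_0 + m')/q').
  step 1: m=12, q=8, a=3
  step 2: m=12, q=1, a=24
a_2 = 2*a_0 = 24, so the period closes here.
sqrt(152) = [12; 3, 24]
Period length = 2

2


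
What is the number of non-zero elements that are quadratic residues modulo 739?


For prime p, the number of non-zero quadratic residues is (p-1)/2.
= (739-1)/2
= 369

369


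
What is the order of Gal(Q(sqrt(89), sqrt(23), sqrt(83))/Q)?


The 3 square roots of distinct primes are multiplicatively independent over Q,
so [K:Q] = 2^3 and Gal(K/Q) is isomorphic to (Z/2Z)^3.
|Gal| = 2^3 = 8

8


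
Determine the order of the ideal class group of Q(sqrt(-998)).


K = Q(sqrt(-998)). d mod 4 = 2, so D = disc(K) = 4d = -3992
h(K) equals the number of primitive reduced positive-definite forms (a, b, c) = a*x^2 + b*x*y + c*y^2 with b^2 - 4ac = D,
where reduced means |b| <= a <= c, with b >= 0 whenever |b| = a or a = c, and primitive means gcd(a, b, c) = 1.
Reduced forces 3a^2 <= |D| = 3992, so 1 <= a <= 36; b must have the parity of D, and c = (b^2 - D)/(4a) must be an integer >= a.
Enumerate a = 1..36, b in [-a, a]:
  a=1: (1, 0, 998)  [1]
  a=2: (2, 0, 499)  [1]
  a=3: (3, -2, 333), (3, 2, 333)  [2]
  a=4..5: none
  a=6: (6, -4, 167), (6, 4, 167)  [2]
  a=7..8: none
  a=9: (9, -2, 111), (9, 2, 111)  [2]
  a=10: none
  a=11: (11, -10, 93), (11, 10, 93)  [2]
  a=12: none
  a=13: (13, -8, 78), (13, 8, 78)  [2]
  a=14..17: none
  a=18: (18, -16, 59), (18, 16, 59)  [2]
  a=19: (19, -6, 53), (19, 6, 53)  [2]
  a=20..21: none
  a=22: (22, -12, 47), (22, 12, 47)  [2]
  a=23..25: none
  a=26: (26, -8, 39), (26, 8, 39)  [2]
  a=27: (27, -2, 37), (27, 2, 37)  [2]
  a=28..30: none
  a=31: (31, -10, 33), (31, 10, 33)  [2]
  a=32: none
  a=33: (33, -32, 38), (33, 32, 38)  [2]
  a=34..36: none
Total reduced forms: 1 + 1 + 2 + 2 + 2 + 2 + 2 + 2 + 2 + 2 + 2 + 2 + 2 + 2 = 26
h = 26

26


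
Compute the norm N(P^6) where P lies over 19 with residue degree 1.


N(P^a) = p^(a*f)
= 19^(6*1)
= 19^6
= 47045881

47045881


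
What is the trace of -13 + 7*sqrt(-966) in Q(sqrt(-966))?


Tr(a + b*sqrt(d)) = (a + b*sqrt(d)) + (a - b*sqrt(d)) = 2a
= 2 * (-13)
= -26

-26


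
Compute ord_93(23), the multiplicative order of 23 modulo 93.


We want ord_93(23), the smallest k >= 1 with 23^k = 1 mod 93.
n = 93 = 3 * 31, phi(93) = 60; the order divides phi(n).
Divisors of 60: 1, 2, 3, 4, 5, 6, 10, 12, 15, 20, 30, 60
Repeated squaring mod 93: 23^1 = 23, 23^2 = 64, 23^4 = 4, 23^8 = 16, 23^16 = 70, 23^32 = 64
Test divisors in increasing order:
  k=1: 23^1 = 23 mod 93
  k=2: 23^2 = 64 mod 93
  k=3: 23^3 = 64 * 23 = 77 mod 93
  k=4: 23^4 = 4 mod 93
  k=5: 23^5 = 4 * 23 = 92 mod 93
  k=6: 23^6 = 4 * 64 = 70 mod 93
  k=10: 23^10 = 16 * 64 = 1 mod 93  <- first divisor giving 1
Order = 10

10


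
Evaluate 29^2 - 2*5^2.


x^2 - d*y^2
= 29^2 - 2*5^2
= 841 - 50
= 791

791


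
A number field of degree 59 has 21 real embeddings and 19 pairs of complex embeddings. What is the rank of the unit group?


By Dirichlet's unit theorem:
rank = r1 + r2 - 1
= 21 + 19 - 1
= 39

39


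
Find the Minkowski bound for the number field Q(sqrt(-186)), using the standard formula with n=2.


d = -186, d mod 4 = 2, so disc(K) = 4d = -744; |disc(K)| = 744
Imaginary quadratic field, so n = 2, s = r2 = 1, r1 = 0
M = (n!/n^n) * (4/pi)^s * sqrt(|disc(K)|) = (2!/2^2) * (4/pi)^1 * sqrt(744)
= 0.5 * 1.273240 * 27.276363
= 17.3647

17.3647


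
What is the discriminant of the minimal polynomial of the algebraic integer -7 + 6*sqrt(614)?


The element -7 + 6*sqrt(614) has minimal polynomial:
x^2 + 14*x - 22055
Discriminant = (14)^2 - 4*(-22055)
= 196 + 88220
= 88416

88416


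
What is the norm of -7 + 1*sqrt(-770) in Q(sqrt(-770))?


N(a + b*sqrt(d)) = a^2 - d*b^2
= (-7)^2 - (-770)*(1)^2
= 49 + 770
= 819

819


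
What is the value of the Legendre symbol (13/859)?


p = 859 is prime, so compute (13/859) with the reciprocity algorithm (Jacobi-symbol steps: pull out 2s via (2/n), flip via reciprocity, reduce):
  reciprocity: (13/859) -> +(859/13)
  reduce: (1/13)
  (1/13) = 1
Product of signs = 1
(13/859) = 1

1


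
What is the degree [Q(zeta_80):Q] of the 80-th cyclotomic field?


The degree equals Euler's totient phi(80).
80 = 2^4 * 5
phi(80) = 32

32


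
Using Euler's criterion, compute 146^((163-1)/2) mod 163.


p = 163 is prime and the exponent is (p-1)/2 = 81, so by Euler's criterion 146^81 = (146/163) = +1 or -1 mod 163.
Compute by square-and-multiply:
  81 = 64 + 16 + 1 (binary 1010001)
  Repeated squaring mod 163: 146^1 = 146, 146^2 = 126, 146^4 = 65, 146^8 = 150, 146^16 = 6, 146^32 = 36, 146^64 = 155
  146^81 = 146^64 * 146^16 * 146^1 = 155 * 6 * 146 mod 163
    155 * 6 = 930 = 115 mod 163
    115 * 146 = 16790 = 1 mod 163
  146^81 = 1 mod 163
Result 1: 146 is a quadratic residue mod 163.
146^81 mod 163 = 1

1


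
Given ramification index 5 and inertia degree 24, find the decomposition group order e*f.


|D_P| = e * f
= 5 * 24
= 120

120


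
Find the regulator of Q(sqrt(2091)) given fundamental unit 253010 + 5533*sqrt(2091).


epsilon = 253010 + 5533*sqrt(2091)
= 506020.0000
R = ln(506020.0000)
= 13.1343

13.1343


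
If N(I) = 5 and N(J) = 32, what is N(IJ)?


N(IJ) = N(I) * N(J)
= 5 * 32
= 160

160


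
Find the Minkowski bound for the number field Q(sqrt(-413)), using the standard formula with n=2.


d = -413, d mod 4 = 3, so disc(K) = 4d = -1652; |disc(K)| = 1652
Imaginary quadratic field, so n = 2, s = r2 = 1, r1 = 0
M = (n!/n^n) * (4/pi)^s * sqrt(|disc(K)|) = (2!/2^2) * (4/pi)^1 * sqrt(1652)
= 0.5 * 1.273240 * 40.644803
= 25.8753

25.8753


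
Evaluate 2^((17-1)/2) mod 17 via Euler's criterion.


p = 17 is prime and the exponent is (p-1)/2 = 8, so by Euler's criterion 2^8 = (2/17) = +1 or -1 mod 17.
Compute by square-and-multiply:
  8 = 8 (binary 1000)
  Repeated squaring mod 17: 2^1 = 2, 2^2 = 4, 2^4 = 16, 2^8 = 1
  2^8 = 1 mod 17
Result 1: 2 is a quadratic residue mod 17.
2^8 mod 17 = 1

1


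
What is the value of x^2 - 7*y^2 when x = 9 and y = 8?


x^2 - d*y^2
= 9^2 - 7*8^2
= 81 - 448
= -367

-367


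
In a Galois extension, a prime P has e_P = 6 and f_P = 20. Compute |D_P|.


|D_P| = e * f
= 6 * 20
= 120

120


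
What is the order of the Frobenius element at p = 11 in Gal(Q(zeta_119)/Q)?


The Frobenius at p in Gal(Q(zeta_n)/Q) = (Z/nZ)* is the class of p, so its order is ord_119(11), the smallest k >= 1 with 11^k = 1 mod 119.
n = 119 = 7 * 17, phi(119) = 96; the order divides phi(n).
Divisors of 96: 1, 2, 3, 4, 6, 8, 12, 16, 24, 32, 48, 96
Repeated squaring mod 119: 11^1 = 11, 11^2 = 2, 11^4 = 4, 11^8 = 16, 11^16 = 18, 11^32 = 86, 11^64 = 18
Test divisors in increasing order:
  k=1: 11^1 = 11 mod 119
  k=2: 11^2 = 2 mod 119
  k=3: 11^3 = 2 * 11 = 22 mod 119
  k=4: 11^4 = 4 mod 119
  k=6: 11^6 = 4 * 2 = 8 mod 119
  k=8: 11^8 = 16 mod 119
  k=12: 11^12 = 16 * 4 = 64 mod 119
  k=16: 11^16 = 18 mod 119
  k=24: 11^24 = 18 * 16 = 50 mod 119
  k=32: 11^32 = 86 mod 119
  k=48: 11^48 = 86 * 18 = 1 mod 119  <- first divisor giving 1
Order = 48

48


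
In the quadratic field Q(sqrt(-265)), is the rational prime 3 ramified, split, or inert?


K = Q(sqrt(-265)). Since d mod 4 = 3, disc(K) = -1060.
Check p | disc: -1060 mod 3 = 2.
p does not divide disc. Compute Legendre symbol (d/p):
2^((3-1)/2) mod 3 = -1
(d/p) = -1, so p is inert: (p) stays prime with e=1, f=2, g=1.
Therefore p is inert.

inert


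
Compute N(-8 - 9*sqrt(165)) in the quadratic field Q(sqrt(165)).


N(a + b*sqrt(d)) = a^2 - d*b^2
= (-8)^2 - (165)*(-9)^2
= 64 - 13365
= -13301

-13301


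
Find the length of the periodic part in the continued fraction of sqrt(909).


Run the CF algorithm for sqrt(909).
a_0 = floor(sqrt(909)) = 30; set m_0=0, q_0=1.
Recurrence: m' = q*a - m,  q' = (d - m'^2)/q,  a' = floor((a_0 + m')/q').
  step 1: m=30, q=9, a=6
  step 2: m=24, q=37, a=1
  step 3: m=13, q=20, a=2
  step 4: m=27, q=9, a=6
  step 5: m=27, q=20, a=2
  step 6: m=13, q=37, a=1
  step 7: m=24, q=9, a=6
  step 8: m=30, q=1, a=60
a_8 = 2*a_0 = 60, so the period closes here.
sqrt(909) = [30; 6, 1, 2, 6, 2, 1, 6, 60]
Period length = 8

8


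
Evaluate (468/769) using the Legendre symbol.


p = 769 is prime, so compute (468/769) with the reciprocity algorithm (Jacobi-symbol steps: pull out 2s via (2/n), flip via reciprocity, reduce):
  pull out 2: (2/769) = +1  (since 769 mod 8 = 1)
  pull out 2: (2/769) = +1  (since 769 mod 8 = 1)
  reciprocity: (117/769) -> +(769/117)
  reduce: (67/117)
  reciprocity: (67/117) -> +(117/67)
  reduce: (50/67)
  pull out 2: (2/67) = -1  (since 67 mod 8 = 3)
  reciprocity: (25/67) -> +(67/25)
  reduce: (17/25)
  reciprocity: (17/25) -> +(25/17)
  reduce: (8/17)
  pull out 2: (2/17) = +1  (since 17 mod 8 = 1)
  pull out 2: (2/17) = +1  (since 17 mod 8 = 1)
  pull out 2: (2/17) = +1  (since 17 mod 8 = 1)
  (1/17) = 1
Product of signs = -1
(468/769) = -1

-1


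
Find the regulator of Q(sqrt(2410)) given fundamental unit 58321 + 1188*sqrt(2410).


epsilon = 58321 + 1188*sqrt(2410)
= 116642.0000
R = ln(116642.0000)
= 11.6669

11.6669


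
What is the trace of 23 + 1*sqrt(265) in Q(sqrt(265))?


Tr(a + b*sqrt(d)) = (a + b*sqrt(d)) + (a - b*sqrt(d)) = 2a
= 2 * (23)
= 46

46


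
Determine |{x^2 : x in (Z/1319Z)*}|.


For prime p, the number of non-zero quadratic residues is (p-1)/2.
= (1319-1)/2
= 659

659


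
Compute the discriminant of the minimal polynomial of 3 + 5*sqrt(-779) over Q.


The element 3 + 5*sqrt(-779) has minimal polynomial:
x^2 - 6*x + 19484
Discriminant = (-6)^2 - 4*(19484)
= 36 - 77936
= -77900

-77900


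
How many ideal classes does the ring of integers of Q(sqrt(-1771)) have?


K = Q(sqrt(-1771)). d mod 4 = 1, so D = disc(K) = d = -1771
h(K) equals the number of primitive reduced positive-definite forms (a, b, c) = a*x^2 + b*x*y + c*y^2 with b^2 - 4ac = D,
where reduced means |b| <= a <= c, with b >= 0 whenever |b| = a or a = c, and primitive means gcd(a, b, c) = 1.
Reduced forces 3a^2 <= |D| = 1771, so 1 <= a <= 24; b must have the parity of D, and c = (b^2 - D)/(4a) must be an integer >= a.
Enumerate a = 1..24, b in [-a, a]:
  a=1: (1, 1, 443)  [1]
  a=2..4: none
  a=5: (5, -3, 89), (5, 3, 89)  [2]
  a=6: none
  a=7: (7, 7, 65)  [1]
  a=8..10: none
  a=11: (11, 11, 43)  [1]
  a=12: none
  a=13: (13, -7, 35), (13, 7, 35)  [2]
  a=14..22: none
  a=23: (23, 23, 25)  [1]
  a=24: none
Total reduced forms: 1 + 2 + 1 + 1 + 2 + 1 = 8
h = 8

8


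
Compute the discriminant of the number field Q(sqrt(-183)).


For K = Q(sqrt(d)) with d squarefree: disc(K) = d if d = 1 mod 4, and disc(K) = 4d if d = 2 or 3 mod 4.
Here d = -183, and d mod 4 = 1.
d = 1 mod 4 (O_K = Z[(1+sqrt(d))/2]), so disc(K) = d = -183

-183


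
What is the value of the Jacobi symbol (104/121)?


Compute (104/121) via quadratic reciprocity:
  pull out 2: (2/121) = +1  (since 121 mod 8 = 1)
  pull out 2: (2/121) = +1  (since 121 mod 8 = 1)
  pull out 2: (2/121) = +1  (since 121 mod 8 = 1)
  reciprocity: (13/121) -> +(121/13)
  reduce: (4/13)
  pull out 2: (2/13) = -1  (since 13 mod 8 = 5)
  pull out 2: (2/13) = -1  (since 13 mod 8 = 5)
  (1/13) = 1
Product of signs = 1

1


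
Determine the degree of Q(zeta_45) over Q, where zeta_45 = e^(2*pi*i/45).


The degree equals Euler's totient phi(45).
45 = 3^2 * 5
phi(45) = 24

24


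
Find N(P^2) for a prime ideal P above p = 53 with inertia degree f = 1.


N(P^a) = p^(a*f)
= 53^(2*1)
= 53^2
= 2809

2809


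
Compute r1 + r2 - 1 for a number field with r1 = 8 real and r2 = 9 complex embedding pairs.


By Dirichlet's unit theorem:
rank = r1 + r2 - 1
= 8 + 9 - 1
= 16

16


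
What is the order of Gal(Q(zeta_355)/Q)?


|Gal(Q(zeta_355)/Q)| = phi(355)
= 280

280


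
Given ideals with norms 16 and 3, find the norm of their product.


N(IJ) = N(I) * N(J)
= 16 * 3
= 48

48


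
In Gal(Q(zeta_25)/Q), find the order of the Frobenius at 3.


The Frobenius at p in Gal(Q(zeta_n)/Q) = (Z/nZ)* is the class of p, so its order is ord_25(3), the smallest k >= 1 with 3^k = 1 mod 25.
n = 25 = 5^2, phi(25) = 20; the order divides phi(n).
Divisors of 20: 1, 2, 4, 5, 10, 20
Repeated squaring mod 25: 3^1 = 3, 3^2 = 9, 3^4 = 6, 3^8 = 11, 3^16 = 21
Test divisors in increasing order:
  k=1: 3^1 = 3 mod 25
  k=2: 3^2 = 9 mod 25
  k=4: 3^4 = 6 mod 25
  k=5: 3^5 = 6 * 3 = 18 mod 25
  k=10: 3^10 = 11 * 9 = 24 mod 25
  k=20: 3^20 = 21 * 6 = 1 mod 25  <- first divisor giving 1
Order = 20

20


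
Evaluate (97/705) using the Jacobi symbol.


Compute (97/705) via quadratic reciprocity:
  reciprocity: (97/705) -> +(705/97)
  reduce: (26/97)
  pull out 2: (2/97) = +1  (since 97 mod 8 = 1)
  reciprocity: (13/97) -> +(97/13)
  reduce: (6/13)
  pull out 2: (2/13) = -1  (since 13 mod 8 = 5)
  reciprocity: (3/13) -> +(13/3)
  reduce: (1/3)
  (1/3) = 1
Product of signs = -1

-1


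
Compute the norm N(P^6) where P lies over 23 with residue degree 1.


N(P^a) = p^(a*f)
= 23^(6*1)
= 23^6
= 148035889

148035889


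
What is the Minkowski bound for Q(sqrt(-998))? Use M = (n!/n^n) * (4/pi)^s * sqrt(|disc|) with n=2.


d = -998, d mod 4 = 2, so disc(K) = 4d = -3992; |disc(K)| = 3992
Imaginary quadratic field, so n = 2, s = r2 = 1, r1 = 0
M = (n!/n^n) * (4/pi)^s * sqrt(|disc(K)|) = (2!/2^2) * (4/pi)^1 * sqrt(3992)
= 0.5 * 1.273240 * 63.182276
= 40.2231

40.2231


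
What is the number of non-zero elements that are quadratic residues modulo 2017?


For prime p, the number of non-zero quadratic residues is (p-1)/2.
= (2017-1)/2
= 1008

1008


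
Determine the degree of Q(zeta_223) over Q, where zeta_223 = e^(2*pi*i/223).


The degree equals Euler's totient phi(223).
223 = 223
phi(223) = 222

222


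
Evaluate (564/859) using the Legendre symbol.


p = 859 is prime, so compute (564/859) with the reciprocity algorithm (Jacobi-symbol steps: pull out 2s via (2/n), flip via reciprocity, reduce):
  pull out 2: (2/859) = -1  (since 859 mod 8 = 3)
  pull out 2: (2/859) = -1  (since 859 mod 8 = 3)
  reciprocity: (141/859) -> +(859/141)
  reduce: (13/141)
  reciprocity: (13/141) -> +(141/13)
  reduce: (11/13)
  reciprocity: (11/13) -> +(13/11)
  reduce: (2/11)
  pull out 2: (2/11) = -1  (since 11 mod 8 = 3)
  (1/11) = 1
Product of signs = -1
(564/859) = -1

-1


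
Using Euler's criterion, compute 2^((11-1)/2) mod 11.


p = 11 is prime and the exponent is (p-1)/2 = 5, so by Euler's criterion 2^5 = (2/11) = +1 or -1 mod 11.
Compute by square-and-multiply:
  5 = 4 + 1 (binary 101)
  Repeated squaring mod 11: 2^1 = 2, 2^2 = 4, 2^4 = 5
  2^5 = 2^4 * 2^1 = 5 * 2 mod 11
    5 * 2 = 10 = 10 mod 11
  2^5 = 10 mod 11
Result 10 = p - 1 = -1 mod 11: 2 is a quadratic non-residue mod 11. As a residue in [0, p-1] the value is 10.
2^5 mod 11 = 10

10


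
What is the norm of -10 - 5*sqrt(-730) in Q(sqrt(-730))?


N(a + b*sqrt(d)) = a^2 - d*b^2
= (-10)^2 - (-730)*(-5)^2
= 100 + 18250
= 18350

18350


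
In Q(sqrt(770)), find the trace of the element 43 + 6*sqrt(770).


Tr(a + b*sqrt(d)) = (a + b*sqrt(d)) + (a - b*sqrt(d)) = 2a
= 2 * (43)
= 86

86


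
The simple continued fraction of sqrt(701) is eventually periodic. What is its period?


Run the CF algorithm for sqrt(701).
a_0 = floor(sqrt(701)) = 26; set m_0=0, q_0=1.
Recurrence: m' = q*a - m,  q' = (d - m'^2)/q,  a' = floor((a_0 + m')/q').
  step 1: m=26, q=25, a=2
  step 2: m=24, q=5, a=10
  step 3: m=26, q=5, a=10
  step 4: m=24, q=25, a=2
  step 5: m=26, q=1, a=52
a_5 = 2*a_0 = 52, so the period closes here.
sqrt(701) = [26; 2, 10, 10, 2, 52]
Period length = 5

5


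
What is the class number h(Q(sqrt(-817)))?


K = Q(sqrt(-817)). d mod 4 = 3, so D = disc(K) = 4d = -3268
h(K) equals the number of primitive reduced positive-definite forms (a, b, c) = a*x^2 + b*x*y + c*y^2 with b^2 - 4ac = D,
where reduced means |b| <= a <= c, with b >= 0 whenever |b| = a or a = c, and primitive means gcd(a, b, c) = 1.
Reduced forces 3a^2 <= |D| = 3268, so 1 <= a <= 33; b must have the parity of D, and c = (b^2 - D)/(4a) must be an integer >= a.
Enumerate a = 1..33, b in [-a, a]:
  a=1: (1, 0, 817)  [1]
  a=2: (2, 2, 409)  [1]
  a=3..6: none
  a=7: (7, -6, 118), (7, 6, 118)  [2]
  a=8..13: none
  a=14: (14, -6, 59), (14, 6, 59)  [2]
  a=15..16: none
  a=17: (17, -8, 49), (17, 8, 49)  [2]
  a=18: none
  a=19: (19, 0, 43)  [1]
  a=20..28: none
  a=29: (29, -26, 34), (29, 26, 34)  [2]
  a=30: none
  a=31: (31, 24, 31)  [1]
  a=32..33: none
Total reduced forms: 1 + 1 + 2 + 2 + 2 + 1 + 2 + 1 = 12
h = 12

12


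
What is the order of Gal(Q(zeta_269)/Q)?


|Gal(Q(zeta_269)/Q)| = phi(269)
= 268

268


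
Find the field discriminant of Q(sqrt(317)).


For K = Q(sqrt(d)) with d squarefree: disc(K) = d if d = 1 mod 4, and disc(K) = 4d if d = 2 or 3 mod 4.
Here d = 317, and d mod 4 = 1.
d = 1 mod 4 (O_K = Z[(1+sqrt(d))/2]), so disc(K) = d = 317

317


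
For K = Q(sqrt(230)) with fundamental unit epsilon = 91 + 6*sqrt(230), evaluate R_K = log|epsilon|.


epsilon = 91 + 6*sqrt(230)
= 181.9945
R = ln(181.9945)
= 5.2040

5.2040


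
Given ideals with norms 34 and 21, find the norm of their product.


N(IJ) = N(I) * N(J)
= 34 * 21
= 714

714


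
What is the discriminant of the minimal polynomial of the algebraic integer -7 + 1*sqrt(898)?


The element -7 + 1*sqrt(898) has minimal polynomial:
x^2 + 14*x - 849
Discriminant = (14)^2 - 4*(-849)
= 196 + 3396
= 3592

3592


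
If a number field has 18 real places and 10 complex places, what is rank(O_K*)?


By Dirichlet's unit theorem:
rank = r1 + r2 - 1
= 18 + 10 - 1
= 27

27


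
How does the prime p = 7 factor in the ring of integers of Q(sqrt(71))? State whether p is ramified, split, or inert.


K = Q(sqrt(71)). Since d mod 4 = 3, disc(K) = 284.
Check p | disc: 284 mod 7 = 4.
p does not divide disc. Compute Legendre symbol (d/p):
1^((7-1)/2) mod 7 = 1
(d/p) = 1, so p splits: (p) = P*P' with e=1, f=1, g=2.
Therefore p is split.

split


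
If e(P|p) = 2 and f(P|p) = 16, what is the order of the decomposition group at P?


|D_P| = e * f
= 2 * 16
= 32

32


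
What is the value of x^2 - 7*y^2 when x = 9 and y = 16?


x^2 - d*y^2
= 9^2 - 7*16^2
= 81 - 1792
= -1711

-1711


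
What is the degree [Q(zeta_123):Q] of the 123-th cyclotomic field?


The degree equals Euler's totient phi(123).
123 = 3 * 41
phi(123) = 80

80


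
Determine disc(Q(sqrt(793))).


For K = Q(sqrt(d)) with d squarefree: disc(K) = d if d = 1 mod 4, and disc(K) = 4d if d = 2 or 3 mod 4.
Here d = 793, and d mod 4 = 1.
d = 1 mod 4 (O_K = Z[(1+sqrt(d))/2]), so disc(K) = d = 793

793


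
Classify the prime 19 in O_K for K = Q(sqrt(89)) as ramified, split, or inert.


K = Q(sqrt(89)). Since d mod 4 = 1, disc(K) = 89.
Check p | disc: 89 mod 19 = 13.
p does not divide disc. Compute Legendre symbol (d/p):
13^((19-1)/2) mod 19 = -1
(d/p) = -1, so p is inert: (p) stays prime with e=1, f=2, g=1.
Therefore p is inert.

inert


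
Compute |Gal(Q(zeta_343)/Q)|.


|Gal(Q(zeta_343)/Q)| = phi(343)
= 294

294


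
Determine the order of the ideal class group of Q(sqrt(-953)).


K = Q(sqrt(-953)). d mod 4 = 3, so D = disc(K) = 4d = -3812
h(K) equals the number of primitive reduced positive-definite forms (a, b, c) = a*x^2 + b*x*y + c*y^2 with b^2 - 4ac = D,
where reduced means |b| <= a <= c, with b >= 0 whenever |b| = a or a = c, and primitive means gcd(a, b, c) = 1.
Reduced forces 3a^2 <= |D| = 3812, so 1 <= a <= 35; b must have the parity of D, and c = (b^2 - D)/(4a) must be an integer >= a.
Enumerate a = 1..35, b in [-a, a]:
  a=1: (1, 0, 953)  [1]
  a=2: (2, 2, 477)  [1]
  a=3: (3, -2, 318), (3, 2, 318)  [2]
  a=4..5: none
  a=6: (6, -2, 159), (6, 2, 159)  [2]
  a=7..8: none
  a=9: (9, -2, 106), (9, 2, 106)  [2]
  a=10: none
  a=11: (11, -4, 87), (11, 4, 87)  [2]
  a=12: none
  a=13: (13, -6, 74), (13, 6, 74)  [2]
  a=14..16: none
  a=17: (17, -8, 57), (17, 8, 57)  [2]
  a=18: (18, -2, 53), (18, 2, 53)  [2]
  a=19: (19, -8, 51), (19, 8, 51)  [2]
  a=20..21: none
  a=22: (22, -18, 47), (22, 18, 47)  [2]
  a=23: (23, -12, 43), (23, 12, 43)  [2]
  a=24..25: none
  a=26: (26, -6, 37), (26, 6, 37)  [2]
  a=27: (27, -20, 39), (27, 20, 39)  [2]
  a=28: none
  a=29: (29, -4, 33), (29, 4, 33)  [2]
  a=30: none
  a=31: (31, -30, 38), (31, 30, 38)  [2]
  a=32: none
  a=33: (33, -26, 34), (33, 26, 34)  [2]
  a=34..35: none
Total reduced forms: 1 + 1 + 2 + 2 + 2 + 2 + 2 + 2 + 2 + 2 + 2 + 2 + 2 + 2 + 2 + 2 + 2 = 32
h = 32

32


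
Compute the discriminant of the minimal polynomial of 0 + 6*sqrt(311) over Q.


The element 0 + 6*sqrt(311) has minimal polynomial:
x^2 + 0*x - 11196
Discriminant = (0)^2 - 4*(-11196)
= 0 + 44784
= 44784

44784


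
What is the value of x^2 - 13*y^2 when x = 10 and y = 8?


x^2 - d*y^2
= 10^2 - 13*8^2
= 100 - 832
= -732

-732


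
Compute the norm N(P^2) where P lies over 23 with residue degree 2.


N(P^a) = p^(a*f)
= 23^(2*2)
= 23^4
= 279841

279841


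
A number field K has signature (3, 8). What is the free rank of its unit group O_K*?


By Dirichlet's unit theorem:
rank = r1 + r2 - 1
= 3 + 8 - 1
= 10

10


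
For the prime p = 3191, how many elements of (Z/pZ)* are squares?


For prime p, the number of non-zero quadratic residues is (p-1)/2.
= (3191-1)/2
= 1595

1595


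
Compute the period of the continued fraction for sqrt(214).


Run the CF algorithm for sqrt(214).
a_0 = floor(sqrt(214)) = 14; set m_0=0, q_0=1.
Recurrence: m' = q*a - m,  q' = (d - m'^2)/q,  a' = floor((a_0 + m')/q').
  step 1: m=14, q=18, a=1
  step 2: m=4, q=11, a=1
  step 3: m=7, q=15, a=1
  step 4: m=8, q=10, a=2
  step 5: m=12, q=7, a=3
  step 6: m=9, q=19, a=1
  step 7: m=10, q=6, a=4
  step 8: m=14, q=3, a=9
  step 9: m=13, q=15, a=1
  step 10: m=2, q=14, a=1
  step 11: m=12, q=5, a=5
  step 12: m=13, q=9, a=3
  step 13: m=14, q=2, a=14
  step 14: m=14, q=9, a=3
  step 15: m=13, q=5, a=5
  step 16: m=12, q=14, a=1
  step 17: m=2, q=15, a=1
  step 18: m=13, q=3, a=9
  step 19: m=14, q=6, a=4
  step 20: m=10, q=19, a=1
  step 21: m=9, q=7, a=3
  step 22: m=12, q=10, a=2
  step 23: m=8, q=15, a=1
  step 24: m=7, q=11, a=1
  step 25: m=4, q=18, a=1
  step 26: m=14, q=1, a=28
a_26 = 2*a_0 = 28, so the period closes here.
sqrt(214) = [14; 1, 1, 1, 2, 3, 1, 4, 9, 1, 1, 5, 3, 14, 3, 5, 1, 1, 9, 4, 1, 3, 2, 1, 1, 1, 28]
Period length = 26

26


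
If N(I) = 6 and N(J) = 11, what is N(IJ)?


N(IJ) = N(I) * N(J)
= 6 * 11
= 66

66


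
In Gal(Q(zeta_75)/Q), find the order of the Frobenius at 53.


The Frobenius at p in Gal(Q(zeta_n)/Q) = (Z/nZ)* is the class of p, so its order is ord_75(53), the smallest k >= 1 with 53^k = 1 mod 75.
n = 75 = 3 * 5^2, phi(75) = 40; the order divides phi(n).
Divisors of 40: 1, 2, 4, 5, 8, 10, 20, 40
Repeated squaring mod 75: 53^1 = 53, 53^2 = 34, 53^4 = 31, 53^8 = 61, 53^16 = 46, 53^32 = 16
Test divisors in increasing order:
  k=1: 53^1 = 53 mod 75
  k=2: 53^2 = 34 mod 75
  k=4: 53^4 = 31 mod 75
  k=5: 53^5 = 31 * 53 = 68 mod 75
  k=8: 53^8 = 61 mod 75
  k=10: 53^10 = 61 * 34 = 49 mod 75
  k=20: 53^20 = 46 * 31 = 1 mod 75  <- first divisor giving 1
Order = 20

20


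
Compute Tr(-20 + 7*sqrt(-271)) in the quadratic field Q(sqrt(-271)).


Tr(a + b*sqrt(d)) = (a + b*sqrt(d)) + (a - b*sqrt(d)) = 2a
= 2 * (-20)
= -40

-40


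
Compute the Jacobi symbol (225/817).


Compute (225/817) via quadratic reciprocity:
  reciprocity: (225/817) -> +(817/225)
  reduce: (142/225)
  pull out 2: (2/225) = +1  (since 225 mod 8 = 1)
  reciprocity: (71/225) -> +(225/71)
  reduce: (12/71)
  pull out 2: (2/71) = +1  (since 71 mod 8 = 7)
  pull out 2: (2/71) = +1  (since 71 mod 8 = 7)
  reciprocity: (3/71) -> -(71/3)
  reduce: (2/3)
  pull out 2: (2/3) = -1  (since 3 mod 8 = 3)
  (1/3) = 1
Product of signs = 1

1


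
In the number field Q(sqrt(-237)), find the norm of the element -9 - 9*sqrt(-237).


N(a + b*sqrt(d)) = a^2 - d*b^2
= (-9)^2 - (-237)*(-9)^2
= 81 + 19197
= 19278

19278


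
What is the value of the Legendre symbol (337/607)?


p = 607 is prime, so compute (337/607) with the reciprocity algorithm (Jacobi-symbol steps: pull out 2s via (2/n), flip via reciprocity, reduce):
  reciprocity: (337/607) -> +(607/337)
  reduce: (270/337)
  pull out 2: (2/337) = +1  (since 337 mod 8 = 1)
  reciprocity: (135/337) -> +(337/135)
  reduce: (67/135)
  reciprocity: (67/135) -> -(135/67)
  reduce: (1/67)
  (1/67) = 1
Product of signs = -1
(337/607) = -1

-1
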